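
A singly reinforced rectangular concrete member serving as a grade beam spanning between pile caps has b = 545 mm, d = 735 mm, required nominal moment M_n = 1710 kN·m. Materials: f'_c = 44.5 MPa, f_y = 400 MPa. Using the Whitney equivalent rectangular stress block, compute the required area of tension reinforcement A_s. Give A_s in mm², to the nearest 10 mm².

A_s ≈ 6350 mm²

With M_n = 0.85 f'_c a b (d − a/2), solve the quadratic for a:
a = d − √(d² − 2M_n/(0.85 f'_c b)) = 735 − √(735² − 2 × 1710×10⁶/(0.85 × 44.5 × 545)) = 123.18 mm.
A_s = 0.85 f'_c a b / f_y = 0.85 × 44.5 × 123.18 × 545 / 400 = 6348.3 mm².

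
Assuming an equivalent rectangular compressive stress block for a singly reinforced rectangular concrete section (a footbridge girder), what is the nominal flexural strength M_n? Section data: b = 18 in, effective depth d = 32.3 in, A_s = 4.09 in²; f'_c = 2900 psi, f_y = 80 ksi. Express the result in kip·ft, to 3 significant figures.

M_n ≈ 780 kip·ft

T = A_s f_y = 4.09 × 80 = 327.2 kips.
a = T/(0.85 f'_c b) = 327.2/(0.85 × 2.9 × 18) = 7.374 in.
M_n = T(d − a/2) = 327.2 × (32.3 − 3.687) = 9362.2 kip·in = 9362.2/12 = 780.18 kip·ft.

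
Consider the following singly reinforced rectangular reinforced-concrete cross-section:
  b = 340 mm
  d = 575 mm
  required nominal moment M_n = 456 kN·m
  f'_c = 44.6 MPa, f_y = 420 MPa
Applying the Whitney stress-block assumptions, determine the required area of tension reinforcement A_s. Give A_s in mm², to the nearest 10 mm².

A_s ≈ 2000 mm²

With M_n = 0.85 f'_c a b (d − a/2), solve the quadratic for a:
a = d − √(d² − 2M_n/(0.85 f'_c b)) = 575 − √(575² − 2 × 456×10⁶/(0.85 × 44.6 × 340)) = 65.23 mm.
A_s = 0.85 f'_c a b / f_y = 0.85 × 44.6 × 65.23 × 340 / 420 = 2001.8 mm².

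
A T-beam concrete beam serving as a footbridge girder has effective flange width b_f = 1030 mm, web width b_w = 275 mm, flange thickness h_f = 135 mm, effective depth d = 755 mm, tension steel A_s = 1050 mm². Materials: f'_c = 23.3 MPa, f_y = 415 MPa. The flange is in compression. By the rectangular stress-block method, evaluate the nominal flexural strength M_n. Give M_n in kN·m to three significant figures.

Tension: T = A_s f_y = 1050 × 415 = 435750 N.
Try a within the flange: a = T/(0.85 f'_c b_f) = 435750/(0.85 × 23.3 × 1030) = 21.36 mm.
Since a = 21.36 ≤ h_f = 135 mm, the stress block lies entirely in the flange; analyse as a rectangular beam of width b_f.
M_n = T(d − a/2) = 435750 × (755 − 10.68) = 324.34 × 10⁶ N·mm.
M_n = 324.34 kN·m.

M_n ≈ 324 kN·m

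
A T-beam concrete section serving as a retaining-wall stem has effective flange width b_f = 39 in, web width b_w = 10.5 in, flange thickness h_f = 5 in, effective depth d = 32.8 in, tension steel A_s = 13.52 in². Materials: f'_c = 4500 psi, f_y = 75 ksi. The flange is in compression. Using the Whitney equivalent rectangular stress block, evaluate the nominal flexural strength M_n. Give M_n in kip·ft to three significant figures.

M_n ≈ 2430 kip·ft

Tension: T = A_s f_y = 13.52 × 75 = 1014 kips.
Try a within the flange: a = T/(0.85 f'_c b_f) = 1014/(0.85 × 4.5 × 39) = 6.797 in.
a = 6.797 > h_f = 5 in: the block extends into the web. Split into flange-overhang and web parts.
C_f = 0.85 f'_c (b_f − b_w) h_f = 0.85 × 4.5 × (39 − 10.5) × 5 = 545.1 kips.
Remaining web compression depth: a_w = (T − C_f)/(0.85 f'_c b_w) = (1014 − 545.1)/(0.85 × 4.5 × 10.5) = 11.675 in.
M_n = C_f(d − h_f/2) + (T − C_f)(d − a_w/2) = 545.1 × (32.8 − 2.5) + 468.9 × (32.8 − 5.8375) = 16516.5 + 12642.7 = 29159.2 kip·in.
M_n = 29159.2/12 = 2429.93 kip·ft.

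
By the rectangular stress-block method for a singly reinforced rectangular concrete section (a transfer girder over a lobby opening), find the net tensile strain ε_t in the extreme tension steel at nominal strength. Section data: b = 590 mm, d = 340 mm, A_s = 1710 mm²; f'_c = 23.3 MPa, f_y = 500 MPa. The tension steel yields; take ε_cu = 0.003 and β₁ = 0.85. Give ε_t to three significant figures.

ε_t ≈ 0.00885

a = A_s f_y/(0.85 f'_c b) = 73.17 mm.
β₁ = 0.85, so c = a/β₁ = 73.17/0.85 = 86.08 mm.
From the linear strain diagram with ε_cu = 0.003: ε_t = 0.003 (d − c)/c = 0.003 × (340 − 86.08)/86.08 = 0.00885.
Since ε_t ≥ 0.005, the section is tension-controlled.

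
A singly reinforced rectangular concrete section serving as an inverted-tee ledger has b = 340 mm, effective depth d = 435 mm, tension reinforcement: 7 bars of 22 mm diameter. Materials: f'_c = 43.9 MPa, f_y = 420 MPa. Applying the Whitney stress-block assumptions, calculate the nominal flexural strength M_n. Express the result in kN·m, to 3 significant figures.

M_n ≈ 437 kN·m

A_s = 7 × 380 = 2660 mm².
T = A_s f_y = 2660 × 420 = 1117200 N = 1117.2 kN.
From C = T: a = T/(0.85 f'_c b) = 1117200/(0.85 × 43.9 × 340) = 88.06 mm.
M_n = T(d − a/2) = 1117.2 kN × (435 − 44.03) mm = 436.79 kN·m.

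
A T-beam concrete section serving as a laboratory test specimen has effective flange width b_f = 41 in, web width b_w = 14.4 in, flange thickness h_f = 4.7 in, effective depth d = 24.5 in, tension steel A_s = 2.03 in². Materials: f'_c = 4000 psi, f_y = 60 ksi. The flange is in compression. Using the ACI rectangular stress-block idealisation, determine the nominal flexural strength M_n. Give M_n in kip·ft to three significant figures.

M_n ≈ 244 kip·ft

Tension: T = A_s f_y = 2.03 × 60 = 121.8 kips.
Try a within the flange: a = T/(0.85 f'_c b_f) = 121.8/(0.85 × 4 × 41) = 0.874 in.
Since a = 0.874 ≤ h_f = 4.7 in, the stress block lies entirely in the flange; analyse as a rectangular beam of width b_f.
M_n = T(d − a/2) = 121.8 × (24.5 − 0.437) = 2930.9 kip·in.
M_n = 2930.9/12 = 244.24 kip·ft.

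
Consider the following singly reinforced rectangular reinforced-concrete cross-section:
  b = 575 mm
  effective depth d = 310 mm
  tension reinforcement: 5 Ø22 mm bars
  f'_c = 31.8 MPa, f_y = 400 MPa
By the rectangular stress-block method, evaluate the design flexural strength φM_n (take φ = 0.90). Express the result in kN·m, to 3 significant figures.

A_s = 5 × 380 = 1900 mm².
T = A_s f_y = 1900 × 400 = 760000 N = 760 kN.
From C = T: a = T/(0.85 f'_c b) = 760000/(0.85 × 31.8 × 575) = 48.90 mm.
M_n = T(d − a/2) = 760 kN × (310 − 24.45) mm = 217.02 kN·m.
φM_n = 0.90 × 217.02 = 195.32 kN·m.

φM_n ≈ 195 kN·m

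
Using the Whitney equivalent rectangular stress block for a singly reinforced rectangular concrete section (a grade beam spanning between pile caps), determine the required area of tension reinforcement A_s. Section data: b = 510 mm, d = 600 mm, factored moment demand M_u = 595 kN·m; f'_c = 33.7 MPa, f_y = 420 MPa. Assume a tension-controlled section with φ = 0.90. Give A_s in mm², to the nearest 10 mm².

M_n = M_u/φ = 595/0.90 = 661.111 kN·m.
With M_n = 0.85 f'_c a b (d − a/2), solve the quadratic for a:
a = d − √(d² − 2M_n/(0.85 f'_c b)) = 600 − √(600² − 2 × 661.111×10⁶/(0.85 × 33.7 × 510)) = 80.87 mm.
A_s = 0.85 f'_c a b / f_y = 0.85 × 33.7 × 80.87 × 510 / 420 = 2812.9 mm².

A_s ≈ 2810 mm²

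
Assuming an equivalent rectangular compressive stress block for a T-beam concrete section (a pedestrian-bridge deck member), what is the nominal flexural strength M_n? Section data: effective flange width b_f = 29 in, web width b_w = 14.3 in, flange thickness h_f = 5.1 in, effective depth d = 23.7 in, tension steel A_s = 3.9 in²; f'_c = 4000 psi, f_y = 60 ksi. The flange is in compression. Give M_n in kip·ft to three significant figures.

Tension: T = A_s f_y = 3.9 × 60 = 234 kips.
Try a within the flange: a = T/(0.85 f'_c b_f) = 234/(0.85 × 4 × 29) = 2.373 in.
Since a = 2.373 ≤ h_f = 5.1 in, the stress block lies entirely in the flange; analyse as a rectangular beam of width b_f.
M_n = T(d − a/2) = 234 × (23.7 − 1.1865) = 5268.2 kip·in.
M_n = 5268.2/12 = 439.02 kip·ft.

M_n ≈ 439 kip·ft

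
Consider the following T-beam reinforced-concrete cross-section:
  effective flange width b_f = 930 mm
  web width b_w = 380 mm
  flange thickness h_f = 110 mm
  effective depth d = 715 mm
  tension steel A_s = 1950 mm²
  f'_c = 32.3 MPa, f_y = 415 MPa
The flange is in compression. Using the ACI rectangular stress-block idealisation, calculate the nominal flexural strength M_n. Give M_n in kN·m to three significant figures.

M_n ≈ 566 kN·m

Tension: T = A_s f_y = 1950 × 415 = 809250 N.
Try a within the flange: a = T/(0.85 f'_c b_f) = 809250/(0.85 × 32.3 × 930) = 31.69 mm.
Since a = 31.69 ≤ h_f = 110 mm, the stress block lies entirely in the flange; analyse as a rectangular beam of width b_f.
M_n = T(d − a/2) = 809250 × (715 − 15.845) = 565.79 × 10⁶ N·mm.
M_n = 565.79 kN·m.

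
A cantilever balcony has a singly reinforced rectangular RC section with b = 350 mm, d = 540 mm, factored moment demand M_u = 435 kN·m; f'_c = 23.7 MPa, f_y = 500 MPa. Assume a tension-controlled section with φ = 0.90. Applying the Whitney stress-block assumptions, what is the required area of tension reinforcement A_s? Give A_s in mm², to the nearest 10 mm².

M_n = M_u/φ = 435/0.90 = 483.333 kN·m.
With M_n = 0.85 f'_c a b (d − a/2), solve the quadratic for a:
a = d − √(d² − 2M_n/(0.85 f'_c b)) = 540 − √(540² − 2 × 483.333×10⁶/(0.85 × 23.7 × 350)) = 146.94 mm.
A_s = 0.85 f'_c a b / f_y = 0.85 × 23.7 × 146.94 × 350 / 500 = 2072.1 mm².

A_s ≈ 2070 mm²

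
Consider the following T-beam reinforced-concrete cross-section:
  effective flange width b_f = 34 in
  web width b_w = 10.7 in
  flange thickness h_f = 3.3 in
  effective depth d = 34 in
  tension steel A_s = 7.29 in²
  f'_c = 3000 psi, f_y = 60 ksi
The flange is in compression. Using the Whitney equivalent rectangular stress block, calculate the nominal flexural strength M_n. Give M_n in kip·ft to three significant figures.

M_n ≈ 1120 kip·ft

Tension: T = A_s f_y = 7.29 × 60 = 437.4 kips.
Try a within the flange: a = T/(0.85 f'_c b_f) = 437.4/(0.85 × 3 × 34) = 5.045 in.
a = 5.045 > h_f = 3.3 in: the block extends into the web. Split into flange-overhang and web parts.
C_f = 0.85 f'_c (b_f − b_w) h_f = 0.85 × 3 × (34 − 10.7) × 3.3 = 196.1 kips.
Remaining web compression depth: a_w = (T − C_f)/(0.85 f'_c b_w) = (437.4 − 196.1)/(0.85 × 3 × 10.7) = 8.844 in.
M_n = C_f(d − h_f/2) + (T − C_f)(d − a_w/2) = 196.1 × (34 − 1.65) + 241.3 × (34 − 4.422) = 6343.8 + 7137.2 = 13481.0 kip·in.
M_n = 13481.0/12 = 1123.42 kip·ft.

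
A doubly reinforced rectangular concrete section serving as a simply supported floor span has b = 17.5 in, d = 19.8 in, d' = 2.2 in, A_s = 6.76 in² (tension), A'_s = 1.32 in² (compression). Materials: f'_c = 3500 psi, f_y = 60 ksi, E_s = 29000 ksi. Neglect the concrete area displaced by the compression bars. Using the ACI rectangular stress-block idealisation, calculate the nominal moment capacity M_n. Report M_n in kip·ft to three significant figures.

Assume both steels yield.
a = (A_s − A'_s) f_y/(0.85 f'_c b) = (6.76 − 1.32) × 60/(0.85 × 3.5 × 17.5) = 6.269 in.
c = a/β₁ = 6.269/0.85 = 7.375 in; ε'_s = 0.003(c − d')/c = 0.0021 ≥ ε_y = 0.0021, so the compression steel yields.
M_n = (A_s − A'_s) f_y (d − a/2) + A'_s f_y (d − d') = 326.4 × (19.8 − 3.1345) + 79.2 × (19.8 − 2.2) = 5439.6 + 1393.9 = 6833.5 kip·in = 6833.5/12 = 569.46 kip·ft.

M_n ≈ 569 kip·ft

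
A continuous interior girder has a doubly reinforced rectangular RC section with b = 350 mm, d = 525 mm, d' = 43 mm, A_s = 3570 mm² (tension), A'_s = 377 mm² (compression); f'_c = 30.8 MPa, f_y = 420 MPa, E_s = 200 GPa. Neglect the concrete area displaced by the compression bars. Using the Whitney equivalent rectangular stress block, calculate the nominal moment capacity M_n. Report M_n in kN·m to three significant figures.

Assume both tension and compression steel yield.
Net tension couple steel: A_s − A'_s = 3193 mm².
a = (A_s − A'_s) f_y / (0.85 f'_c b) = 1341060/(0.85 × 30.8 × 350) = 146.36 mm.
c = a/β₁ = 146.36/0.83 = 176.34 mm; ε'_s = 0.003(c − d')/c = 0.0023 ≥ f_y/E_s = 0.0021, so compression steel does yield.
M_n = (A_s − A'_s) f_y (d − a/2) + A'_s f_y (d − d') = [1341060 × (525 − 73.18) + 158340 × (525 − 43)] × 10⁻⁶ = 605.92 + 76.32 = 682.24 kN·m.

M_n ≈ 682 kN·m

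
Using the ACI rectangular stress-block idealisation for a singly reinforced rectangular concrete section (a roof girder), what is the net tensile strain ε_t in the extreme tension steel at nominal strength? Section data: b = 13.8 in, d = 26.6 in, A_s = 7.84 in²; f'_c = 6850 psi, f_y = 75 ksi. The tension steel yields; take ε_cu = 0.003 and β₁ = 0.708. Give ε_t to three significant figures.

a = A_s f_y/(0.85 f'_c b) = 7.318 in.
β₁ = 0.708, so c = a/β₁ = 7.318/0.708 = 10.336 in.
From the linear strain diagram with ε_cu = 0.003: ε_t = 0.003 (d − c)/c = 0.003 × (26.6 − 10.336)/10.336 = 0.00472.
ε_t is between 0.004 and 0.005 — transition zone.

ε_t ≈ 0.00472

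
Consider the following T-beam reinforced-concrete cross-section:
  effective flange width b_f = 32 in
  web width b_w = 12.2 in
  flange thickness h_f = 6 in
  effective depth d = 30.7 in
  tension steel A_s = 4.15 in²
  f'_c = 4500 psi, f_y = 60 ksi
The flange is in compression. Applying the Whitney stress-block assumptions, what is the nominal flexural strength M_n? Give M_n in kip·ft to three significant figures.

Tension: T = A_s f_y = 4.15 × 60 = 249 kips.
Try a within the flange: a = T/(0.85 f'_c b_f) = 249/(0.85 × 4.5 × 32) = 2.034 in.
Since a = 2.034 ≤ h_f = 6 in, the stress block lies entirely in the flange; analyse as a rectangular beam of width b_f.
M_n = T(d − a/2) = 249 × (30.7 − 1.017) = 7391.1 kip·in.
M_n = 7391.1/12 = 615.93 kip·ft.

M_n ≈ 616 kip·ft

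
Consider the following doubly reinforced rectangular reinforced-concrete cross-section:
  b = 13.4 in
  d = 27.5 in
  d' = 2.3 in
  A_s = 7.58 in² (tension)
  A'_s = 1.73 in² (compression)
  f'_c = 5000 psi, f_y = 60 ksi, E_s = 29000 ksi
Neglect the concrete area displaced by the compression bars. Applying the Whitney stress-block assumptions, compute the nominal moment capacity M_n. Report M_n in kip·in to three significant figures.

Assume both steels yield.
a = (A_s − A'_s) f_y/(0.85 f'_c b) = (7.58 − 1.73) × 60/(0.85 × 5 × 13.4) = 6.163 in.
c = a/β₁ = 6.163/0.8 = 7.704 in; ε'_s = 0.003(c − d')/c = 0.0021 ≥ ε_y = 0.0021, so the compression steel yields.
M_n = (A_s − A'_s) f_y (d − a/2) + A'_s f_y (d − d') = 351 × (27.5 − 3.0815) + 103.8 × (27.5 − 2.3) = 8570.9 + 2615.8 = 11186.7 kip·in.

M_n ≈ 11200 kip·in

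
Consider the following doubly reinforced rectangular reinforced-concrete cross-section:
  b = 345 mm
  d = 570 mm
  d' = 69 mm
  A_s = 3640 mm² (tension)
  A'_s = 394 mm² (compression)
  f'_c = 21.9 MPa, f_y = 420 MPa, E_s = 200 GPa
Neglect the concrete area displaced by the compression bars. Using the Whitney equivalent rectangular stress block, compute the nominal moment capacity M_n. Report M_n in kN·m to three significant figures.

Assume both tension and compression steel yield.
Net tension couple steel: A_s − A'_s = 3246 mm².
a = (A_s − A'_s) f_y / (0.85 f'_c b) = 1363320/(0.85 × 21.9 × 345) = 212.28 mm.
c = a/β₁ = 212.28/0.85 = 249.74 mm; ε'_s = 0.003(c − d')/c = 0.0022 ≥ f_y/E_s = 0.0021, so compression steel does yield.
M_n = (A_s − A'_s) f_y (d − a/2) + A'_s f_y (d − d') = [1363320 × (570 − 106.14) + 165480 × (570 − 69)] × 10⁻⁶ = 632.39 + 82.91 = 715.30 kN·m.

M_n ≈ 715 kN·m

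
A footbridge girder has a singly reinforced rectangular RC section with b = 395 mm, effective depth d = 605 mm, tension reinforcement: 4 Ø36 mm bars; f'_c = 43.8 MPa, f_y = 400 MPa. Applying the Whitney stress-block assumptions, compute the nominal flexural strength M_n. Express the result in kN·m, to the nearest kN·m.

A_s = 4 × 1018 = 4072 mm².
T = A_s f_y = 4072 × 400 = 1628800 N = 1628.8 kN.
From C = T: a = T/(0.85 f'_c b) = 1628800/(0.85 × 43.8 × 395) = 110.76 mm.
M_n = T(d − a/2) = 1628.8 kN × (605 − 55.38) mm = 895.22 kN·m.

M_n ≈ 895 kN·m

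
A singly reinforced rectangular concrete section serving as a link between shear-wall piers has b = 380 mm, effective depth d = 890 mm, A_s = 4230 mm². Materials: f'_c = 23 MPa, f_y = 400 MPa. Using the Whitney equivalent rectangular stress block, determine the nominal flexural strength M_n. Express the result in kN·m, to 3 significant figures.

M_n ≈ 1310 kN·m

T = A_s f_y = 4230 × 400 = 1692000 N = 1692 kN.
From C = T: a = T/(0.85 f'_c b) = 1692000/(0.85 × 23 × 380) = 227.76 mm.
M_n = T(d − a/2) = 1692 kN × (890 − 113.88) mm = 1313.20 kN·m.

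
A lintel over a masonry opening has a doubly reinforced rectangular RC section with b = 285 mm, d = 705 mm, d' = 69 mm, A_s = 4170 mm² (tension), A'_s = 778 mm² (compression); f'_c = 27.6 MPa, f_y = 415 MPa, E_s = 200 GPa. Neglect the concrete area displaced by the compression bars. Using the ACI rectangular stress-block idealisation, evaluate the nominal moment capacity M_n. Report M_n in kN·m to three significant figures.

Assume both tension and compression steel yield.
Net tension couple steel: A_s − A'_s = 3392 mm².
a = (A_s − A'_s) f_y / (0.85 f'_c b) = 1407680/(0.85 × 27.6 × 285) = 210.54 mm.
c = a/β₁ = 210.54/0.85 = 247.69 mm; ε'_s = 0.003(c − d')/c = 0.0022 ≥ f_y/E_s = 0.0021, so compression steel does yield.
M_n = (A_s − A'_s) f_y (d − a/2) + A'_s f_y (d − d') = [1407680 × (705 − 105.27) + 322870 × (705 − 69)] × 10⁻⁶ = 844.23 + 205.35 = 1049.58 kN·m.

M_n ≈ 1050 kN·m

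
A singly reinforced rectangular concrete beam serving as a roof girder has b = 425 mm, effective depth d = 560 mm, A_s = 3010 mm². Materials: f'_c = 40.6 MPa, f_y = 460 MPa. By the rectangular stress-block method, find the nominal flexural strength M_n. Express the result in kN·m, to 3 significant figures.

T = A_s f_y = 3010 × 460 = 1384600 N = 1384.6 kN.
From C = T: a = T/(0.85 f'_c b) = 1384600/(0.85 × 40.6 × 425) = 94.40 mm.
M_n = T(d − a/2) = 1384.6 kN × (560 − 47.2) mm = 710.02 kN·m.

M_n ≈ 710 kN·m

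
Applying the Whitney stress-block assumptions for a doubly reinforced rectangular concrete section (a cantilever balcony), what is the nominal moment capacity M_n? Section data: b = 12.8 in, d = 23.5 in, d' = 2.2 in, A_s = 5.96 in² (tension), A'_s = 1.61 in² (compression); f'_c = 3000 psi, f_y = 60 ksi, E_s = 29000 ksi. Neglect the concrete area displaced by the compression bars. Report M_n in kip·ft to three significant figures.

M_n ≈ 596 kip·ft

Assume both steels yield.
a = (A_s − A'_s) f_y/(0.85 f'_c b) = (5.96 − 1.61) × 60/(0.85 × 3 × 12.8) = 7.996 in.
c = a/β₁ = 7.996/0.85 = 9.407 in; ε'_s = 0.003(c − d')/c = 0.0023 ≥ ε_y = 0.0021, so the compression steel yields.
M_n = (A_s − A'_s) f_y (d − a/2) + A'_s f_y (d − d') = 261 × (23.5 − 3.998) + 96.6 × (23.5 − 2.2) = 5090.0 + 2057.6 = 7147.6 kip·in = 7147.6/12 = 595.63 kip·ft.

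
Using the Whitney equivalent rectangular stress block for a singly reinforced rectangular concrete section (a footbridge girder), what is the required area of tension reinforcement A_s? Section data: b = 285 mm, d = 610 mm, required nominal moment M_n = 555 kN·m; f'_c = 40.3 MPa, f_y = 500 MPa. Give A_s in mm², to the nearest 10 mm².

A_s ≈ 1990 mm²

With M_n = 0.85 f'_c a b (d − a/2), solve the quadratic for a:
a = d − √(d² − 2M_n/(0.85 f'_c b)) = 610 − √(610² − 2 × 555×10⁶/(0.85 × 40.3 × 285)) = 101.67 mm.
A_s = 0.85 f'_c a b / f_y = 0.85 × 40.3 × 101.67 × 285 / 500 = 1985.1 mm².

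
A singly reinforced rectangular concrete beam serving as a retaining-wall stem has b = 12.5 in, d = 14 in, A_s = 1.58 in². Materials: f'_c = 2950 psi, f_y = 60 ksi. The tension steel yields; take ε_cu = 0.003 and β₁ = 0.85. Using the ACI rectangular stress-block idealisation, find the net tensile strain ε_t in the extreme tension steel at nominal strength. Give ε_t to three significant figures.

ε_t ≈ 0.00880

a = A_s f_y/(0.85 f'_c b) = 3.025 in.
β₁ = 0.85, so c = a/β₁ = 3.025/0.85 = 3.559 in.
From the linear strain diagram with ε_cu = 0.003: ε_t = 0.003 (d − c)/c = 0.003 × (14 − 3.559)/3.559 = 0.00880.
Since ε_t ≥ 0.005, the section is tension-controlled.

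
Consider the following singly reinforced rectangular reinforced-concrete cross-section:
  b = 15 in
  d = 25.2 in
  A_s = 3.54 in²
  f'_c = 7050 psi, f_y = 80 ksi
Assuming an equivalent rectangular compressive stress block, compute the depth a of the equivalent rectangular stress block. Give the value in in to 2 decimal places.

T = A_s f_y = 3.54 × 80 = 283.2 kips.
a = T/(0.85 f'_c b) = 283.2/(0.85 × 7.05 × 15) = 3.15 in.

a ≈ 3.15 in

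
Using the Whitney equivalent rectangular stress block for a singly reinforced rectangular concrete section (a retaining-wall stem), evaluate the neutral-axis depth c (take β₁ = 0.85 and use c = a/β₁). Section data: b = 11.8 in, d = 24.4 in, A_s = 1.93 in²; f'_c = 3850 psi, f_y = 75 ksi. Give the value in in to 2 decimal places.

T = A_s f_y = 1.93 × 75 = 144.75 kips.
a = T/(0.85 f'_c b) = 144.75/(0.85 × 3.85 × 11.8) = 3.7485 in.
With β₁ = 0.85, c = a/β₁ = 3.7485/0.85 = 4.41 in.

c ≈ 4.41 in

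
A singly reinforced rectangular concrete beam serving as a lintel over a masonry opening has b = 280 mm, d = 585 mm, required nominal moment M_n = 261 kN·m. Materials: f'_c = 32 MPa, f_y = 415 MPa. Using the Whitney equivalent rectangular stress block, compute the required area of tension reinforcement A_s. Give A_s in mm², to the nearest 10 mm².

With M_n = 0.85 f'_c a b (d − a/2), solve the quadratic for a:
a = d − √(d² − 2M_n/(0.85 f'_c b)) = 585 − √(585² − 2 × 261×10⁶/(0.85 × 32 × 280)) = 61.85 mm.
A_s = 0.85 f'_c a b / f_y = 0.85 × 32 × 61.85 × 280 / 415 = 1135.1 mm².

A_s ≈ 1140 mm²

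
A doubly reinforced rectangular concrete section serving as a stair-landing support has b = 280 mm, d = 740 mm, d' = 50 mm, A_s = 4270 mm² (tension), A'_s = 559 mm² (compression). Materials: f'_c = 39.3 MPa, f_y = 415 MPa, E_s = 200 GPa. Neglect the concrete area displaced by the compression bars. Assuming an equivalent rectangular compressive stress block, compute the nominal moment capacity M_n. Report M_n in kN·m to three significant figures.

M_n ≈ 1170 kN·m

Assume both tension and compression steel yield.
Net tension couple steel: A_s − A'_s = 3711 mm².
a = (A_s − A'_s) f_y / (0.85 f'_c b) = 1540065/(0.85 × 39.3 × 280) = 164.65 mm.
c = a/β₁ = 164.65/0.769 = 214.11 mm; ε'_s = 0.003(c − d')/c = 0.0023 ≥ f_y/E_s = 0.0021, so compression steel does yield.
M_n = (A_s − A'_s) f_y (d − a/2) + A'_s f_y (d − d') = [1540065 × (740 − 82.325) + 231985 × (740 − 50)] × 10⁻⁶ = 1012.86 + 160.07 = 1172.93 kN·m.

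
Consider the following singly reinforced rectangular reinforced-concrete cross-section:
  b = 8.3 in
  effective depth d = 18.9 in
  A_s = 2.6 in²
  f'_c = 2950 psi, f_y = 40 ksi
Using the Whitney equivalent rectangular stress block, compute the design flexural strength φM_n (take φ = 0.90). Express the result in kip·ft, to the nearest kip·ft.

T = A_s f_y = 2.6 × 40 = 104 kips.
a = T/(0.85 f'_c b) = 104/(0.85 × 2.95 × 8.3) = 4.997 in.
M_n = T(d − a/2) = 104 × (18.9 − 2.4985) = 1705.8 kip·in = 1705.8/12 = 142.15 kip·ft.
φM_n = 0.90 × 142.15 = 127.94 kip·ft.

φM_n ≈ 128 kip·ft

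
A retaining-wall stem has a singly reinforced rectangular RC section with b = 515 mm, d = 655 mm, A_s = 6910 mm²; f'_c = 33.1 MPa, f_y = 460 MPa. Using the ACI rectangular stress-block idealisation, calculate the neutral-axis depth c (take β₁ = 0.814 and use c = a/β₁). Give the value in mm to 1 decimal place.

T = A_s f_y = 6910 × 460 = 3178600 N = 3178.6 kN.
Setting C = 0.85 f'_c a b equal to T: a = 3178600/(0.85 × 33.1 × 515) = 219.372 mm.
With β₁ = 0.814, c = a/β₁ = 219.372/0.814 = 269.5 mm.

c ≈ 269.5 mm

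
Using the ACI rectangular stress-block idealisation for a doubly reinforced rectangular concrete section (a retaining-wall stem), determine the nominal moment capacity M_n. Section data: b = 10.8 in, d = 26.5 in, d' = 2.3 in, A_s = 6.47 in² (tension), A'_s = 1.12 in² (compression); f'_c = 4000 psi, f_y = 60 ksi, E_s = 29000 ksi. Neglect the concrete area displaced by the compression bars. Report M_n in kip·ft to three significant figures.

M_n ≈ 727 kip·ft

Assume both steels yield.
a = (A_s − A'_s) f_y/(0.85 f'_c b) = (6.47 − 1.12) × 60/(0.85 × 4 × 10.8) = 8.742 in.
c = a/β₁ = 8.742/0.85 = 10.285 in; ε'_s = 0.003(c − d')/c = 0.0023 ≥ ε_y = 0.0021, so the compression steel yields.
M_n = (A_s − A'_s) f_y (d − a/2) + A'_s f_y (d − d') = 321 × (26.5 − 4.371) + 67.2 × (26.5 − 2.3) = 7103.4 + 1626.2 = 8729.6 kip·in = 8729.6/12 = 727.47 kip·ft.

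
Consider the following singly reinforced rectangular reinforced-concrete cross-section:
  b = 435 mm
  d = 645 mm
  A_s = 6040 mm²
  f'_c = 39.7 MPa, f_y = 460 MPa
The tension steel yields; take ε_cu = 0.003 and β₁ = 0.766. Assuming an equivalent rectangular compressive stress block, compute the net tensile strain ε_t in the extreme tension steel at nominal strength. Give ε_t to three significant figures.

a = A_s f_y/(0.85 f'_c b) = 189.28 mm.
β₁ = 0.766, so c = a/β₁ = 189.28/0.766 = 247.10 mm.
From the linear strain diagram with ε_cu = 0.003: ε_t = 0.003 (d − c)/c = 0.003 × (645 − 247.10)/247.10 = 0.00483.
ε_t is between 0.004 and 0.005 — transition zone.

ε_t ≈ 0.00483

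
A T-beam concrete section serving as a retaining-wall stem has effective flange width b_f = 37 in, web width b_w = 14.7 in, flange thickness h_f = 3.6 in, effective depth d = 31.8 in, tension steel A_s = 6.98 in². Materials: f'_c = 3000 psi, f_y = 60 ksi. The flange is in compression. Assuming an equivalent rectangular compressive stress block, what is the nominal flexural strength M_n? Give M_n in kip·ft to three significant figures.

M_n ≈ 1030 kip·ft

Tension: T = A_s f_y = 6.98 × 60 = 418.8 kips.
Try a within the flange: a = T/(0.85 f'_c b_f) = 418.8/(0.85 × 3 × 37) = 4.439 in.
a = 4.439 > h_f = 3.6 in: the block extends into the web. Split into flange-overhang and web parts.
C_f = 0.85 f'_c (b_f − b_w) h_f = 0.85 × 3 × (37 − 14.7) × 3.6 = 204.7 kips.
Remaining web compression depth: a_w = (T − C_f)/(0.85 f'_c b_w) = (418.8 − 204.7)/(0.85 × 3 × 14.7) = 5.712 in.
M_n = C_f(d − h_f/2) + (T − C_f)(d − a_w/2) = 204.7 × (31.8 − 1.8) + 214.1 × (31.8 − 2.856) = 6141.0 + 6196.9 = 12337.9 kip·in.
M_n = 12337.9/12 = 1028.16 kip·ft.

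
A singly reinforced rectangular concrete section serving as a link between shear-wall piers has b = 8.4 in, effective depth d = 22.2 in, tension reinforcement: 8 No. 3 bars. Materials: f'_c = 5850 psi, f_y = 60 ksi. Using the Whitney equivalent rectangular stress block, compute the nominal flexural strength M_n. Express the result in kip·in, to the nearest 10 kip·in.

M_n ≈ 1140 kip·in

A_s = 8 × 0.11 = 0.88 in².
T = A_s f_y = 0.88 × 60 = 52.8 kips.
a = T/(0.85 f'_c b) = 52.8/(0.85 × 5.85 × 8.4) = 1.264 in.
M_n = T(d − a/2) = 52.8 × (22.2 − 0.632) = 1138.8 kip·in.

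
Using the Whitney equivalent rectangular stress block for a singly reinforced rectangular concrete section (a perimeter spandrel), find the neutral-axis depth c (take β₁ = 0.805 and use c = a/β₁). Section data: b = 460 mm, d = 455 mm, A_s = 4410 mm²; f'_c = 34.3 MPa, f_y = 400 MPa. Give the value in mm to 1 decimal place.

c ≈ 163.4 mm

T = A_s f_y = 4410 × 400 = 1764000 N = 1764 kN.
Setting C = 0.85 f'_c a b equal to T: a = 1764000/(0.85 × 34.3 × 460) = 131.531 mm.
With β₁ = 0.805, c = a/β₁ = 131.531/0.805 = 163.4 mm.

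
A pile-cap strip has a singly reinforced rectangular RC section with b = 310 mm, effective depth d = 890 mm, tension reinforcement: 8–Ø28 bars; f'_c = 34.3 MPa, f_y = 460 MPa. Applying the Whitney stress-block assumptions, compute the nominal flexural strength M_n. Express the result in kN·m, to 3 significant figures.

M_n ≈ 1730 kN·m

A_s = 8 × 616 = 4928 mm².
T = A_s f_y = 4928 × 460 = 2266880 N = 2266.88 kN.
From C = T: a = T/(0.85 f'_c b) = 2266880/(0.85 × 34.3 × 310) = 250.82 mm.
M_n = T(d − a/2) = 2266.88 kN × (890 − 125.41) mm = 1733.23 kN·m.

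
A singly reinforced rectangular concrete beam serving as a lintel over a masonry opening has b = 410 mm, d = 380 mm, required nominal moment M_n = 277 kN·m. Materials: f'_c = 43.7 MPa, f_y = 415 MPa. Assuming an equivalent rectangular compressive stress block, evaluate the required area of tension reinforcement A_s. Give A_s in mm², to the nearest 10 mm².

With M_n = 0.85 f'_c a b (d − a/2), solve the quadratic for a:
a = d − √(d² − 2M_n/(0.85 f'_c b)) = 380 − √(380² − 2 × 277×10⁶/(0.85 × 43.7 × 410)) = 51.33 mm.
A_s = 0.85 f'_c a b / f_y = 0.85 × 43.7 × 51.33 × 410 / 415 = 1883.7 mm².

A_s ≈ 1880 mm²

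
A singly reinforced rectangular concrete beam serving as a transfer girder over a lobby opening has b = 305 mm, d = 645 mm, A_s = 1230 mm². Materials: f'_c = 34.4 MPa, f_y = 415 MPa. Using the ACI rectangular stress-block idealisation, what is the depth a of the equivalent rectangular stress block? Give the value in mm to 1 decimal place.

T = A_s f_y = 1230 × 415 = 510450 N = 510.45 kN.
Setting C = 0.85 f'_c a b equal to T: a = 510450/(0.85 × 34.4 × 305) = 57.2 mm.

a ≈ 57.2 mm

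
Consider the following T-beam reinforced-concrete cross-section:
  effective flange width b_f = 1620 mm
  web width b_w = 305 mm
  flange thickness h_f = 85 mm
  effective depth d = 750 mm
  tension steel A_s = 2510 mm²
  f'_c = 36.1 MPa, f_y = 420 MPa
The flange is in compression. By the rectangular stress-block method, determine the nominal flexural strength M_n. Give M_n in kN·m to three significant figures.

Tension: T = A_s f_y = 2510 × 420 = 1054200 N.
Try a within the flange: a = T/(0.85 f'_c b_f) = 1054200/(0.85 × 36.1 × 1620) = 21.21 mm.
Since a = 21.21 ≤ h_f = 85 mm, the stress block lies entirely in the flange; analyse as a rectangular beam of width b_f.
M_n = T(d − a/2) = 1054200 × (750 − 10.605) = 779.47 × 10⁶ N·mm.
M_n = 779.47 kN·m.

M_n ≈ 779 kN·m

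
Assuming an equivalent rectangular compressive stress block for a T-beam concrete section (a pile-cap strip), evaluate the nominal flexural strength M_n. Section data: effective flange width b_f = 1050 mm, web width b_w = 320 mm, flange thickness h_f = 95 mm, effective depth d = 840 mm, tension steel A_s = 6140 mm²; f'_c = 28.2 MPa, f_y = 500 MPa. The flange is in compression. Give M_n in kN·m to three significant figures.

M_n ≈ 2370 kN·m

Tension: T = A_s f_y = 6140 × 500 = 3070000 N.
Try a within the flange: a = T/(0.85 f'_c b_f) = 3070000/(0.85 × 28.2 × 1050) = 121.98 mm.
a = 121.98 > h_f = 95 mm: the block extends into the web. Split into flange-overhang and web parts.
C_f = 0.85 f'_c (b_f − b_w) h_f = 0.85 × 28.2 × (1050 − 320) × 95 = 1662320 N.
Remaining web compression depth: a_w = (T − C_f)/(0.85 f'_c b_w) = (3070000 − 1662320)/(0.85 × 28.2 × 320) = 183.52 mm.
M_n = C_f(d − h_f/2) + (T − C_f)(d − a_w/2) = 1662320 × (840 − 47.5) + 1407680 × (840 − 91.76) = 1317.39 + 1053.28 = 2370.67 × 10⁶ N·mm.
M_n = 2370.67 kN·m.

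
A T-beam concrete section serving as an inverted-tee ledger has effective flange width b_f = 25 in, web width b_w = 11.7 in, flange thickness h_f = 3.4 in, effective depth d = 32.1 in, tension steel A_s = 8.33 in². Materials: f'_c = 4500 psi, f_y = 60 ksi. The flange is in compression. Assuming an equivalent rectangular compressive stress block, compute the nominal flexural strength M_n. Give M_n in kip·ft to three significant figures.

M_n ≈ 1210 kip·ft

Tension: T = A_s f_y = 8.33 × 60 = 499.8 kips.
Try a within the flange: a = T/(0.85 f'_c b_f) = 499.8/(0.85 × 4.5 × 25) = 5.227 in.
a = 5.227 > h_f = 3.4 in: the block extends into the web. Split into flange-overhang and web parts.
C_f = 0.85 f'_c (b_f − b_w) h_f = 0.85 × 4.5 × (25 − 11.7) × 3.4 = 173.0 kips.
Remaining web compression depth: a_w = (T − C_f)/(0.85 f'_c b_w) = (499.8 − 173.0)/(0.85 × 4.5 × 11.7) = 7.302 in.
M_n = C_f(d − h_f/2) + (T − C_f)(d − a_w/2) = 173.0 × (32.1 − 1.7) + 326.8 × (32.1 − 3.651) = 5259.2 + 9297.1 = 14556.3 kip·in.
M_n = 14556.3/12 = 1213.03 kip·ft.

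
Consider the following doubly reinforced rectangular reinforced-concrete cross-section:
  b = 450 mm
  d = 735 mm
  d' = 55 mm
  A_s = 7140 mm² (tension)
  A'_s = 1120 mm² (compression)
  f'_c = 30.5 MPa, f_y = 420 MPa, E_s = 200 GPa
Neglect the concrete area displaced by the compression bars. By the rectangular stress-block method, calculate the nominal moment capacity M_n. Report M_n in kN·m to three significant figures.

Assume both tension and compression steel yield.
Net tension couple steel: A_s − A'_s = 6020 mm².
a = (A_s − A'_s) f_y / (0.85 f'_c b) = 2528400/(0.85 × 30.5 × 450) = 216.73 mm.
c = a/β₁ = 216.73/0.832 = 260.49 mm; ε'_s = 0.003(c − d')/c = 0.0024 ≥ f_y/E_s = 0.0021, so compression steel does yield.
M_n = (A_s − A'_s) f_y (d − a/2) + A'_s f_y (d − d') = [2528400 × (735 − 108.365) + 470400 × (735 − 55)] × 10⁻⁶ = 1584.38 + 319.87 = 1904.25 kN·m.

M_n ≈ 1900 kN·m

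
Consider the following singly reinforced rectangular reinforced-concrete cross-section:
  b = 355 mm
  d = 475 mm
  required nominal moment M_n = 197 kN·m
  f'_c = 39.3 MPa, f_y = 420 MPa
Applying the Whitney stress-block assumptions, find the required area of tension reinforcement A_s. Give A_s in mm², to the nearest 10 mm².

With M_n = 0.85 f'_c a b (d − a/2), solve the quadratic for a:
a = d − √(d² − 2M_n/(0.85 f'_c b)) = 475 − √(475² − 2 × 197×10⁶/(0.85 × 39.3 × 355)) = 36.37 mm.
A_s = 0.85 f'_c a b / f_y = 0.85 × 39.3 × 36.37 × 355 / 420 = 1026.9 mm².

A_s ≈ 1030 mm²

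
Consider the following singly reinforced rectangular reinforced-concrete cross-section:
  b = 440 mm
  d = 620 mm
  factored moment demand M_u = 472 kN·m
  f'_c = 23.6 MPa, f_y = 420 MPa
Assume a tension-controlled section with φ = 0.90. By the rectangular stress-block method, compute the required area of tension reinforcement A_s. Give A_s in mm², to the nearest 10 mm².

M_n = M_u/φ = 472/0.90 = 524.444 kN·m.
With M_n = 0.85 f'_c a b (d − a/2), solve the quadratic for a:
a = d − √(d² − 2M_n/(0.85 f'_c b)) = 620 − √(620² − 2 × 524.444×10⁶/(0.85 × 23.6 × 440)) = 104.67 mm.
A_s = 0.85 f'_c a b / f_y = 0.85 × 23.6 × 104.67 × 440 / 420 = 2199.7 mm².

A_s ≈ 2200 mm²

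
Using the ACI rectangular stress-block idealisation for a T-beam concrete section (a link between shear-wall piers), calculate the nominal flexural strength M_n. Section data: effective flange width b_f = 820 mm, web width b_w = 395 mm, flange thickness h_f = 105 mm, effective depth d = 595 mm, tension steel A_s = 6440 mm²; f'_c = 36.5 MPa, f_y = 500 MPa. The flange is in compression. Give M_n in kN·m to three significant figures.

Tension: T = A_s f_y = 6440 × 500 = 3220000 N.
Try a within the flange: a = T/(0.85 f'_c b_f) = 3220000/(0.85 × 36.5 × 820) = 126.57 mm.
a = 126.57 > h_f = 105 mm: the block extends into the web. Split into flange-overhang and web parts.
C_f = 0.85 f'_c (b_f − b_w) h_f = 0.85 × 36.5 × (820 − 395) × 105 = 1384491 N.
Remaining web compression depth: a_w = (T − C_f)/(0.85 f'_c b_w) = (3220000 − 1384491)/(0.85 × 36.5 × 395) = 149.78 mm.
M_n = C_f(d − h_f/2) + (T − C_f)(d − a_w/2) = 1384491 × (595 − 52.5) + 1835509 × (595 − 74.89) = 751.09 + 954.67 = 1705.76 × 10⁶ N·mm.
M_n = 1705.76 kN·m.

M_n ≈ 1710 kN·m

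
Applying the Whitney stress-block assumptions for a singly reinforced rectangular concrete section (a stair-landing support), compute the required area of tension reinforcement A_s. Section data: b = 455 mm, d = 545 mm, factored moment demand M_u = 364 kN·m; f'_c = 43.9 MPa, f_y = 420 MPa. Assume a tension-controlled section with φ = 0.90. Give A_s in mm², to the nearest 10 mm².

M_n = M_u/φ = 364/0.90 = 404.444 kN·m.
With M_n = 0.85 f'_c a b (d − a/2), solve the quadratic for a:
a = d − √(d² − 2M_n/(0.85 f'_c b)) = 545 − √(545² − 2 × 404.444×10⁶/(0.85 × 43.9 × 455)) = 45.62 mm.
A_s = 0.85 f'_c a b / f_y = 0.85 × 43.9 × 45.62 × 455 / 420 = 1844.2 mm².

A_s ≈ 1840 mm²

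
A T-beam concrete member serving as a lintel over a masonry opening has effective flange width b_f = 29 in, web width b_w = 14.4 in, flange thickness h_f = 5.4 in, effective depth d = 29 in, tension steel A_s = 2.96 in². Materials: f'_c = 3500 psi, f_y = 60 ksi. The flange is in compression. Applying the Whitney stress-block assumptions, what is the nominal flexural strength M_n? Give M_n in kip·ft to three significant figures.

Tension: T = A_s f_y = 2.96 × 60 = 177.6 kips.
Try a within the flange: a = T/(0.85 f'_c b_f) = 177.6/(0.85 × 3.5 × 29) = 2.059 in.
Since a = 2.059 ≤ h_f = 5.4 in, the stress block lies entirely in the flange; analyse as a rectangular beam of width b_f.
M_n = T(d − a/2) = 177.6 × (29 − 1.0295) = 4967.6 kip·in.
M_n = 4967.6/12 = 413.97 kip·ft.

M_n ≈ 414 kip·ft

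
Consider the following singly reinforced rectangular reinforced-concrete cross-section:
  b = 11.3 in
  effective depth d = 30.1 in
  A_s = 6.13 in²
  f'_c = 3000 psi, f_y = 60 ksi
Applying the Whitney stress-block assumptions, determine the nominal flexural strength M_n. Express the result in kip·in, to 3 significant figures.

T = A_s f_y = 6.13 × 60 = 367.8 kips.
a = T/(0.85 f'_c b) = 367.8/(0.85 × 3 × 11.3) = 12.764 in.
M_n = T(d − a/2) = 367.8 × (30.1 − 6.382) = 8723.5 kip·in.

M_n ≈ 8720 kip·in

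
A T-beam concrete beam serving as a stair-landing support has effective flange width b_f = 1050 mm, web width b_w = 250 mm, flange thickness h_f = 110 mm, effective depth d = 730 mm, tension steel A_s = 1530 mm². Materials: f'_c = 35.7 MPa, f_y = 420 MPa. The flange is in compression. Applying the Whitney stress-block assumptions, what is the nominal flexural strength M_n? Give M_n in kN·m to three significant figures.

Tension: T = A_s f_y = 1530 × 420 = 642600 N.
Try a within the flange: a = T/(0.85 f'_c b_f) = 642600/(0.85 × 35.7 × 1050) = 20.17 mm.
Since a = 20.17 ≤ h_f = 110 mm, the stress block lies entirely in the flange; analyse as a rectangular beam of width b_f.
M_n = T(d − a/2) = 642600 × (730 − 10.085) = 462.62 × 10⁶ N·mm.
M_n = 462.62 kN·m.

M_n ≈ 463 kN·m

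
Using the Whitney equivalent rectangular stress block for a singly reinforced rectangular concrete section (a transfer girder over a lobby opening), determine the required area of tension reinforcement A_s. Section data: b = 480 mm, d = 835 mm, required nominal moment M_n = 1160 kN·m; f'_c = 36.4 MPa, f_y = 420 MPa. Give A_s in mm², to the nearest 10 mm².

A_s ≈ 3520 mm²

With M_n = 0.85 f'_c a b (d − a/2), solve the quadratic for a:
a = d − √(d² − 2M_n/(0.85 f'_c b)) = 835 − √(835² − 2 × 1160×10⁶/(0.85 × 36.4 × 480)) = 99.47 mm.
A_s = 0.85 f'_c a b / f_y = 0.85 × 36.4 × 99.47 × 480 / 420 = 3517.3 mm².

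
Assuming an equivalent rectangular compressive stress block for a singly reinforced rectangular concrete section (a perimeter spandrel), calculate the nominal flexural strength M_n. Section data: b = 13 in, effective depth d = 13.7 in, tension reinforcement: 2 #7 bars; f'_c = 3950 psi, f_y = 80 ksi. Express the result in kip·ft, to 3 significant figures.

M_n ≈ 101 kip·ft

A_s = 2 × 0.6 = 1.2 in².
T = A_s f_y = 1.2 × 80 = 96 kips.
a = T/(0.85 f'_c b) = 96/(0.85 × 3.95 × 13) = 2.199 in.
M_n = T(d − a/2) = 96 × (13.7 − 1.0995) = 1209.6 kip·in = 1209.6/12 = 100.80 kip·ft.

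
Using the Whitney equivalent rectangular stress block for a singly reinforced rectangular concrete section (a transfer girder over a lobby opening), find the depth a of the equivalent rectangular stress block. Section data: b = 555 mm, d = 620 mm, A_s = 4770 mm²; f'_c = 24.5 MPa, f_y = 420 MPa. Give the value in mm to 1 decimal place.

T = A_s f_y = 4770 × 420 = 2003400 N = 2003.4 kN.
Setting C = 0.85 f'_c a b equal to T: a = 2003400/(0.85 × 24.5 × 555) = 173.3 mm.

a ≈ 173.3 mm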